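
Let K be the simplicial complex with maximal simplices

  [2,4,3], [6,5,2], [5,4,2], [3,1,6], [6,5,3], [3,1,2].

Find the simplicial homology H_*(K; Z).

H_0 = Z,  H_1 = Z,  H_2 = 0.

Fix the vertex order 1 < 2 < 3 < 4 < 5 < 6 and write every simplex with vertices in increasing order. Then dim K = 2 and the simplices of K are:

  0-simplices (6): [1], [2], [3], [4], [5], [6]
  1-simplices (12): [1,2], [1,3], [1,6], [2,3], [2,4], [2,5], [2,6], [3,4], [3,5], [3,6], [4,5], [5,6]
  2-simplices (6): [1,2,3], [1,3,6], [2,3,4], [2,4,5], [2,5,6], [3,5,6]

giving chain groups C_0 ≅ Z^6, C_1 ≅ Z^12, C_2 ≅ Z^6.

Boundary ∂_1: C_1 → C_0 sends each edge [p,q] (with p < q) to q − p. For instance
  ∂[2,5] = [5] − [2].
This gives a 6×12 integer matrix of rank 5; reducing to Smith normal form yields diagonal entries (1,1,1,1,1).

∂_2: C_2 → C_1 maps a triangle to the signed sum of its edges. For instance
  ∂[1,2,3] = [2,3] − [1,3] + [1,2],
  ∂[1,3,6] = [3,6] − [1,6] + [1,3].
This gives a 12×6 integer matrix of rank 6; reducing to Smith normal form yields diagonal entries (1,1,1,1,1,1).

Reading off H_k = ker ∂_k / im ∂_{k+1}:

  H_0: rank C_0 − rank ∂_1 = 6 − 5 = 1, and the invariant factors of ∂_1 are all 1, so H_0 ≅ Z.
  H_1: rank ker ∂_1 − rank ∂_2 = (12 − 5) − 6 = 1, and the invariant factors of ∂_2 are all 1, so H_1 ≅ Z.
  H_2: rank ker ∂_2 − rank ∂_3 = (6 − 6) − 0 = 0, and there is no ∂_3, so H_2 ≅ 0.

As a check, the Euler characteristic is 6 − 12 + 6 = 0, which agrees with 1 − 1 + 0 = 0.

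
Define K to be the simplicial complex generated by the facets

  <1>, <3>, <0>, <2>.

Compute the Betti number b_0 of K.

Take the total order 0 < 1 < 2 < 3 on the vertex set. Then K (dimension 0) consists of the simplices:

  0-simplices (4): [0], [1], [2], [3]

Hence C_0 ≅ Z^4.

From H_k ≅ ker(∂_k) / im(∂_{k+1}) we obtain:

  H_0: rank C_0 − rank ∂_1 = 4 − 0 = 4, and there is no ∂_1, so H_0 ≅ Z^4.

(K is a triangulation of a set of 4 points.)

Hence the Betti numbers are b_0 = 4.

b_0 = 4.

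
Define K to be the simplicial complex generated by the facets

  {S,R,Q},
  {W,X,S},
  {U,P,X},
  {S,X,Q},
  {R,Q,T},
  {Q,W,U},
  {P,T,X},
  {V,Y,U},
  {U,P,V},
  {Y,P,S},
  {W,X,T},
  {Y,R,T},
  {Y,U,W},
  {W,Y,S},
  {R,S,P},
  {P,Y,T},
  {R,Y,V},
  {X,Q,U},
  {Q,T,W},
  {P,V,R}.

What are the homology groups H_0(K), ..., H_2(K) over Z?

Order the vertices as P < Q < R < S < T < U < V < W < X < Y. Listing each simplex with vertices in this order, K has dimension 2 with simplices:

  0-simplices (10): P, Q, R, S, T, U, V, W, X, Y
  1-simplices (30): PR, PS, PT, PU, PV, PX, PY, QR, QS, QT, QU, QW, QX, RS, RT, RV, RY, SW, SX, SY, TW, TX, TY, UV, UW, UX, UY, VY, WX, WY
  2-simplices (20): PRS, PRV, PSY, PTX, PTY, PUV, PUX, QRS, QRT, QSX, QTW, QUW, QUX, RTY, RVY, SWX, SWY, TWX, UVY, UWY

giving chain groups C_0 ≅ Z^10, C_1 ≅ Z^30, C_2 ≅ Z^20.

∂_1: C_1 → C_0 maps an edge to its endpoints' difference, ∂[p,q] = q − p. For instance
  ∂RY = Y − R.
The 10×30 boundary matrix has rank 9 and Smith normal form diag(1,1,1,1,1,1,1,1,1).

The boundary map ∂_2: C_2 → C_1 maps a triangle to the signed sum of its edges. For instance
  ∂QUX = UX − QX + QU,
  ∂QRS = RS − QS + QR.
This gives a 30×20 integer matrix of rank 20; reducing to Smith normal form yields diagonal entries (1,1,1,1,1,1,1,1,1,1,1,1,1,1,1,1,1,1,1,2).

From H_k ≅ ker(∂_k) / im(∂_{k+1}) we obtain:

  H_0: rank C_0 − rank ∂_1 = 10 − 9 = 1, and the invariant factors of ∂_1 are all 1, so H_0 ≅ Z.
  H_1: rank ker ∂_1 − rank ∂_2 = (30 − 9) − 20 = 1, and ∂_2 has invariant factor 2 > 1, so H_1 ≅ Z ⊕ Z/2.
  H_2: rank ker ∂_2 − rank ∂_3 = (20 − 20) − 0 = 0, and there is no ∂_3, so H_2 ≅ 0.

As a check, the Euler characteristic is 10 − 30 + 20 = 0, which agrees with 1 − 1 + 0 = 0.

H_0 = Z,  H_1 = Z ⊕ Z/2,  H_2 = 0.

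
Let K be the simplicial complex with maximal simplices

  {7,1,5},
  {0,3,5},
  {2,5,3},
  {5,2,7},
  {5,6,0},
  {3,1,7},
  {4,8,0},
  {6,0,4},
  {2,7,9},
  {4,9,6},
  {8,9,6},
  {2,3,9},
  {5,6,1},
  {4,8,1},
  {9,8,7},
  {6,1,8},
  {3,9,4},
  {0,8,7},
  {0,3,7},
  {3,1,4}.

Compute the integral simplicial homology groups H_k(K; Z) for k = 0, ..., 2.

H_0 ≅ Z,  H_1 ≅ Z ⊕ Z/2,  H_2 = 0.

We work with the vertex ordering 0 < 1 < 2 < 3 < 4 < 5 < 6 < 7 < 8 < 9. The simplices of K, each written with vertices in increasing order, are:

  0-simplices (10): [0], [1], [2], [3], [4], [5], [6], [7], [8], [9]
  1-simplices (30): (30 of them)
  2-simplices (20): (20 of them)

giving chain groups C_0 ≅ Z^10, C_1 ≅ Z^30, C_2 ≅ Z^20.

Boundary ∂_1: C_1 → C_0 sends each edge [p,q] (with p < q) to q − p. For instance
  ∂[0,3] = [3] − [0].
This gives a 10×30 integer matrix of rank 9; reducing to Smith normal form yields diagonal entries (1,1,1,1,1,1,1,1,1).

The boundary map ∂_2: C_2 → C_1 maps a triangle to the signed sum of its edges. For instance
  ∂[0,3,7] = [3,7] − [0,7] + [0,3],
  ∂[2,3,5] = [3,5] − [2,5] + [2,3].
As a 30×20 matrix over Z this has rank 20, with invariant factors (1,1,1,1,1,1,1,1,1,1,1,1,1,1,1,1,1,1,1,2).

Computing H_k = (kernel of ∂_k) / (image of ∂_{k+1}):

  H_0: rank C_0 − rank ∂_1 = 10 − 9 = 1, and the invariant factors of ∂_1 are all 1, so H_0 ≅ Z.
  H_1: rank ker ∂_1 − rank ∂_2 = (30 − 9) − 20 = 1, and ∂_2 has invariant factor 2 > 1, so H_1 ≅ Z ⊕ Z/2.
  H_2: rank ker ∂_2 − rank ∂_3 = (20 − 20) − 0 = 0, and there is no ∂_3, so H_2 ≅ 0.

(K is a triangulation of the Klein bottle.)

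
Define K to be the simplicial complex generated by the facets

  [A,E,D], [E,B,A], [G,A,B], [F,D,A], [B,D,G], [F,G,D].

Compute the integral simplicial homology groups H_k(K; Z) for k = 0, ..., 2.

We work with the vertex ordering A < B < D < E < F < G. The simplices of K, each written with vertices in increasing order, are:

  0-simplices (6): A, B, D, E, F, G
  1-simplices (12): AB, AD, AE, AF, AG, BD, BE, BG, DE, DF, DG, FG
  2-simplices (6): ABE, ABG, ADE, ADF, BDG, DFG

Hence C_0 ≅ Z^6, C_1 ≅ Z^12, C_2 ≅ Z^6.

Boundary ∂_1: C_1 → C_0 is given by ∂[p,q] = [q] − [p]. For instance
  ∂DE = E − D.
The 6×12 boundary matrix has rank 5 and Smith normal form diag(1,1,1,1,1).

∂_2: C_2 → C_1 sends each 2-simplex [p,q,r] to [q,r] − [p,r] + [p,q]. For instance
  ∂DFG = FG − DG + DF,
  ∂ADF = DF − AF + AD.
The 12×6 boundary matrix has rank 6 and Smith normal form diag(1,1,1,1,1,1).

Computing H_k = (kernel of ∂_k) / (image of ∂_{k+1}):

  H_0: rank C_0 − rank ∂_1 = 6 − 5 = 1, and the invariant factors of ∂_1 are all 1, so H_0 = Z.
  H_1: rank ker ∂_1 − rank ∂_2 = (12 − 5) − 6 = 1, and the invariant factors of ∂_2 are all 1, so H_1 = Z.
  H_2: rank ker ∂_2 − rank ∂_3 = (6 − 6) − 0 = 0, and there is no ∂_3, so H_2 = 0.

H_0 = Z,  H_1 = Z,  H_2 = 0.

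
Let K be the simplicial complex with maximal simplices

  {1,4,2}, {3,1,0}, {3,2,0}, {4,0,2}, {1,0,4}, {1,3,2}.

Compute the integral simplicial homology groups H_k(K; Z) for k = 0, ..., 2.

H_0 = Z,  H_1 = 0,  H_2 = Z.

Fix the vertex order 0 < 1 < 2 < 3 < 4 and write every simplex with vertices in increasing order. Then dim K = 2 and the simplices of K are:

  0-simplices (5): [0], [1], [2], [3], [4]
  1-simplices (9): [0,1], [0,2], [0,3], [0,4], [1,2], [1,3], [1,4], [2,3], [2,4]
  2-simplices (6): [0,1,3], [0,1,4], [0,2,3], [0,2,4], [1,2,3], [1,2,4]

Hence C_0 ≅ Z^5, C_1 ≅ Z^9, C_2 ≅ Z^6.

∂_1: C_1 → C_0 maps an edge to its endpoints' difference, ∂[p,q] = q − p.
The 5×9 boundary matrix has rank 4 and Smith normal form diag(1,1,1,1).

∂_2: C_2 → C_1 maps a triangle to the signed sum of its edges. For instance
  ∂[0,1,4] = [1,4] − [0,4] + [0,1],
  ∂[0,2,4] = [2,4] − [0,4] + [0,2].
As a 9×6 matrix over Z this has rank 5, with invariant factors (1,1,1,1,1).

Reading off H_k = ker ∂_k / im ∂_{k+1}:

  H_0: rank C_0 − rank ∂_1 = 5 − 4 = 1, and the invariant factors of ∂_1 are all 1, so H_0 ≅ Z.
  H_1: rank ker ∂_1 − rank ∂_2 = (9 − 4) − 5 = 0, and the invariant factors of ∂_2 are all 1, so H_1 ≅ 0.
  H_2: rank ker ∂_2 − rank ∂_3 = (6 − 5) − 0 = 1, and there is no ∂_3, so H_2 ≅ Z.

As a check, the Euler characteristic is 5 − 9 + 6 = 2, which agrees with 1 − 0 + 1 = 2.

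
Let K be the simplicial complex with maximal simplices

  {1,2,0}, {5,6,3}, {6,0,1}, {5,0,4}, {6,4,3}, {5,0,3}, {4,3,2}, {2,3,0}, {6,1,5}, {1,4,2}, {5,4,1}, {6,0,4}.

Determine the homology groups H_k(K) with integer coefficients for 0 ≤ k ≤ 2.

H_0 ≅ Z,  H_1 ≅ Z/2,  H_2 = 0.

We work with the vertex ordering 0 < 1 < 2 < 3 < 4 < 5 < 6. The simplices of K, each written with vertices in increasing order, are:

  0-simplices (7): [0], [1], [2], [3], [4], [5], [6]
  1-simplices (18): [0,1], [0,2], [0,3], [0,4], [0,5], [0,6], [1,2], [1,4], [1,5], [1,6], [2,3], [2,4], [3,4], [3,5], [3,6], [4,5], [4,6], [5,6]
  2-simplices (12): [0,1,2], [0,1,6], [0,2,3], [0,3,5], [0,4,5], [0,4,6], [1,2,4], [1,4,5], [1,5,6], [2,3,4], [3,4,6], [3,5,6]

so the chain groups are C_0 ≅ Z^7, C_1 ≅ Z^18, C_2 ≅ Z^12.

Boundary ∂_1: C_1 → C_0 sends each edge [p,q] (with p < q) to q − p. For instance
  ∂[0,6] = [6] − [0].
As a 7×18 matrix over Z this has rank 6, with invariant factors (1,1,1,1,1,1).

∂_2: C_2 → C_1 acts by ∂[p,q,r] = [q,r] − [p,r] + [p,q]. For instance
  ∂[0,3,5] = [3,5] − [0,5] + [0,3],
  ∂[0,4,5] = [4,5] − [0,5] + [0,4].
The resulting 18×12 matrix has rank 12, and its Smith normal form has invariant factors (1,1,1,1,1,1,1,1,1,1,1,2).

Reading off H_k = ker ∂_k / im ∂_{k+1}:

  H_0: rank C_0 − rank ∂_1 = 7 − 6 = 1, and the invariant factors of ∂_1 are all 1, so H_0 = Z.
  H_1: rank ker ∂_1 − rank ∂_2 = (18 − 6) − 12 = 0, and ∂_2 has invariant factor 2 > 1, so H_1 = Z/2.
  H_2: rank ker ∂_2 − rank ∂_3 = (12 − 12) − 0 = 0, and there is no ∂_3, so H_2 = 0.

(K is a triangulation of the real projective plane RP^2.)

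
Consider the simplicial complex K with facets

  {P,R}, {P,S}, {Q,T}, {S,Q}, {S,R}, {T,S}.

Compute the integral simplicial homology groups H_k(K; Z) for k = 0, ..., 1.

We work with the vertex ordering P < Q < R < S < T. The simplices of K, each written with vertices in increasing order, are:

  0-simplices (5): P, Q, R, S, T
  1-simplices (6): PR, PS, QS, QT, RS, ST

Hence C_0 ≅ Z^5, C_1 ≅ Z^6.

∂_1: C_1 → C_0 is given by ∂[p,q] = [q] − [p]. For instance
  ∂PR = R − P.
As a 5×6 matrix over Z this has rank 4, with invariant factors (1,1,1,1).

Computing H_k = (kernel of ∂_k) / (image of ∂_{k+1}):

  H_0: rank C_0 − rank ∂_1 = 5 − 4 = 1, and the invariant factors of ∂_1 are all 1, so H_0 ≅ Z.
  H_1: rank ker ∂_1 − rank ∂_2 = (6 − 4) − 0 = 2, and there is no ∂_2, so H_1 ≅ Z^2.

(K is a triangulation of a wedge of 2 circles.)

H_0 ≅ Z,  H_1 ≅ Z^2.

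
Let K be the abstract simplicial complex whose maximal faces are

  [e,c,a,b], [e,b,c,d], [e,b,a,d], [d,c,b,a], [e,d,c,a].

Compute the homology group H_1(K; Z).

Take the total order a < b < c < d < e on the vertex set. Then K (dimension 3) consists of the simplices:

  0-simplices (5): a, b, c, d, e
  1-simplices (10): ab, ac, ad, ae, bc, bd, be, cd, ce, de
  2-simplices (10): abc, abd, abe, acd, ace, ade, bcd, bce, bde, cde
  3-simplices (5): abcd, abce, abde, acde, bcde

Hence C_0 ≅ Z^5, C_1 ≅ Z^10, C_2 ≅ Z^10, C_3 ≅ Z^5.

Boundary ∂_1: C_1 → C_0 maps an edge to its endpoints' difference, ∂[p,q] = q − p.
The 5×10 boundary matrix has rank 4 and Smith normal form diag(1,1,1,1).

The boundary map ∂_2: C_2 → C_1 acts by ∂[p,q,r] = [q,r] − [p,r] + [p,q]. For instance
  ∂cde = de − ce + cd,
  ∂abc = bc − ac + ab.
This gives a 10×10 integer matrix of rank 6; reducing to Smith normal form yields diagonal entries (1,1,1,1,1,1).

∂_3: C_3 → C_2 sends each 3-simplex σ to the alternating sum Σ_i (−1)^i (σ with its i-th vertex removed). For instance
  ∂abce = bce − ace + abe − abc,
  ∂acde = cde − ade + ace − acd.
The 10×5 boundary matrix has rank 4 and Smith normal form diag(1,1,1,1).

Now H_k = ker ∂_k / im ∂_{k+1}, so:

  H_1: rank ker ∂_1 − rank ∂_2 = (10 − 4) − 6 = 0, and the invariant factors of ∂_2 are all 1, so H_1 = 0.

(K is a triangulation of the 3-sphere S^3.)

H_1 = 0.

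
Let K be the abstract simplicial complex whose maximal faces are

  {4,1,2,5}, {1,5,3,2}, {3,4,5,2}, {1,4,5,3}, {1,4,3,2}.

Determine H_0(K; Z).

H_0 = Z.

Take the total order 1 < 2 < 3 < 4 < 5 on the vertex set. Then K (dimension 3) consists of the simplices:

  0-simplices (5): [1], [2], [3], [4], [5]
  1-simplices (10): [1,2], [1,3], [1,4], [1,5], [2,3], [2,4], [2,5], [3,4], [3,5], [4,5]
  2-simplices (10): [1,2,3], [1,2,4], [1,2,5], [1,3,4], [1,3,5], [1,4,5], [2,3,4], [2,3,5], [2,4,5], [3,4,5]
  3-simplices (5): [1,2,3,4], [1,2,3,5], [1,2,4,5], [1,3,4,5], [2,3,4,5]

giving chain groups C_0 ≅ Z^5, C_1 ≅ Z^10, C_2 ≅ Z^10, C_3 ≅ Z^5.

The boundary map ∂_1: C_1 → C_0 sends each edge [p,q] (with p < q) to q − p. For instance
  ∂[1,4] = [4] − [1].
The resulting 5×10 matrix has rank 4, and its Smith normal form has invariant factors (1,1,1,1).

Boundary ∂_2: C_2 → C_1 maps a triangle to the signed sum of its edges. For instance
  ∂[1,2,4] = [2,4] − [1,4] + [1,2],
  ∂[1,4,5] = [4,5] − [1,5] + [1,4].
The 10×10 boundary matrix has rank 6 and Smith normal form diag(1,1,1,1,1,1).

Boundary ∂_3: C_3 → C_2 sends each 3-simplex σ to the alternating sum Σ_i (−1)^i (σ with its i-th vertex removed). For instance
  ∂[1,2,4,5] = [2,4,5] − [1,4,5] + [1,2,5] − [1,2,4],
  ∂[1,3,4,5] = [3,4,5] − [1,4,5] + [1,3,5] − [1,3,4].
This gives a 10×5 integer matrix of rank 4; reducing to Smith normal form yields diagonal entries (1,1,1,1).

Reading off H_k = ker ∂_k / im ∂_{k+1}:

  H_0: rank C_0 − rank ∂_1 = 5 − 4 = 1, and the invariant factors of ∂_1 are all 1, so H_0 = Z.

(K is a triangulation of the 3-sphere S^3.)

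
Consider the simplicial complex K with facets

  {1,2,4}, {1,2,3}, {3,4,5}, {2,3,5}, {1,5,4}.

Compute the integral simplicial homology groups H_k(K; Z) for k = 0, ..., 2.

Order the vertices as 1 < 2 < 3 < 4 < 5. Listing each simplex with vertices in this order, K has dimension 2 with simplices:

  0-simplices (5): [1], [2], [3], [4], [5]
  1-simplices (10): [1,2], [1,3], [1,4], [1,5], [2,3], [2,4], [2,5], [3,4], [3,5], [4,5]
  2-simplices (5): [1,2,3], [1,2,4], [1,4,5], [2,3,5], [3,4,5]

Hence C_0 ≅ Z^5, C_1 ≅ Z^10, C_2 ≅ Z^5.

Boundary ∂_1: C_1 → C_0 maps an edge to its endpoints' difference, ∂[p,q] = q − p. For instance
  ∂[2,4] = [4] − [2].
The resulting 5×10 matrix has rank 4, and its Smith normal form has invariant factors (1,1,1,1).

The boundary map ∂_2: C_2 → C_1 acts by ∂[p,q,r] = [q,r] − [p,r] + [p,q]. For instance
  ∂[1,2,3] = [2,3] − [1,3] + [1,2],
  ∂[1,2,4] = [2,4] − [1,4] + [1,2].
The resulting 10×5 matrix has rank 5, and its Smith normal form has invariant factors (1,1,1,1,1).

From H_k ≅ ker(∂_k) / im(∂_{k+1}) we obtain:

  H_0: rank C_0 − rank ∂_1 = 5 − 4 = 1, and the invariant factors of ∂_1 are all 1, so H_0 ≅ Z.
  H_1: rank ker ∂_1 − rank ∂_2 = (10 − 4) − 5 = 1, and the invariant factors of ∂_2 are all 1, so H_1 ≅ Z.
  H_2: rank ker ∂_2 − rank ∂_3 = (5 − 5) − 0 = 0, and there is no ∂_3, so H_2 ≅ 0.

H_0 = Z,  H_1 = Z,  H_2 = 0.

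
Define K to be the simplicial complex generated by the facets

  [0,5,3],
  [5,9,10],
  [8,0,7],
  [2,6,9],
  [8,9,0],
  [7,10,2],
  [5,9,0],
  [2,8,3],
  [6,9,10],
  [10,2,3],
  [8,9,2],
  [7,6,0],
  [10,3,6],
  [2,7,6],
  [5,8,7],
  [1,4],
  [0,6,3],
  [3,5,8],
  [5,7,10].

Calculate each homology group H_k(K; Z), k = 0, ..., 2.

H_0 = Z^2,  H_1 = Z ⊕ Z/2Z,  H_2 = 0.

We work with the vertex ordering 0 < 1 < 2 < 3 < 4 < 5 < 6 < 7 < 8 < 9 < 10. The simplices of K, each written with vertices in increasing order, are:

  0-simplices (11): [0], [1], [2], [3], [4], [5], [6], [7], [8], [9], [10]
  1-simplices (28): (28 of them)
  2-simplices (18): (18 of them)

Hence C_0 ≅ Z^11, C_1 ≅ Z^28, C_2 ≅ Z^18.

The boundary map ∂_1: C_1 → C_0 maps an edge to its endpoints' difference, ∂[p,q] = q − p. For instance
  ∂[0,3] = [3] − [0].
The resulting 11×28 matrix has rank 9, and its Smith normal form has invariant factors (1,1,1,1,1,1,1,1,1).

∂_2: C_2 → C_1 acts by ∂[p,q,r] = [q,r] − [p,r] + [p,q]. For instance
  ∂[2,3,10] = [3,10] − [2,10] + [2,3],
  ∂[6,9,10] = [9,10] − [6,10] + [6,9].
The 28×18 boundary matrix has rank 18 and Smith normal form diag(1,1,1,1,1,1,1,1,1,1,1,1,1,1,1,1,1,2).

Reading off H_k = ker ∂_k / im ∂_{k+1}:

  H_0: rank C_0 − rank ∂_1 = 11 − 9 = 2, and the invariant factors of ∂_1 are all 1, so H_0 = Z^2.
  H_1: rank ker ∂_1 − rank ∂_2 = (28 − 9) − 18 = 1, and ∂_2 has invariant factor 2 > 1, so H_1 = Z ⊕ Z/2Z.
  H_2: rank ker ∂_2 − rank ∂_3 = (18 − 18) − 0 = 0, and there is no ∂_3, so H_2 = 0.

As a check, the Euler characteristic is 11 − 28 + 18 = 1, which agrees with 2 − 1 + 0 = 1.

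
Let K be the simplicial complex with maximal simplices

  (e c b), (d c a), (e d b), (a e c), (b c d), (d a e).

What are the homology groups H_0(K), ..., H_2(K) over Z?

H_0 ≅ Z,  H_1 = 0,  H_2 ≅ Z.

K has 5 vertices, 9 edges, 6 triangles.
rank ∂_0 = 0, rank ∂_1 = 4 ⇒ b_0 = 5 − 0 − 4 = 1; all invariant factors of ∂_1 are 1 so no torsion. So H_0 ≅ Z.
rank ∂_1 = 4, rank ∂_2 = 5 ⇒ b_1 = 9 − 4 − 5 = 0; all invariant factors of ∂_2 are 1 so no torsion. So H_1 ≅ 0.
rank ∂_2 = 5, rank ∂_3 = 0 ⇒ b_2 = 6 − 5 − 0 = 1. So H_2 ≅ Z.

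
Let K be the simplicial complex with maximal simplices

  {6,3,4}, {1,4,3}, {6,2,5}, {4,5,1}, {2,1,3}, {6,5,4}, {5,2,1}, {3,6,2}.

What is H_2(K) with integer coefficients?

H_2 = Z.

We work with the vertex ordering 1 < 2 < 3 < 4 < 5 < 6. The simplices of K, each written with vertices in increasing order, are:

  0-simplices (6): [1], [2], [3], [4], [5], [6]
  1-simplices (12): [1,2], [1,3], [1,4], [1,5], [2,3], [2,5], [2,6], [3,4], [3,6], [4,5], [4,6], [5,6]
  2-simplices (8): [1,2,3], [1,2,5], [1,3,4], [1,4,5], [2,3,6], [2,5,6], [3,4,6], [4,5,6]

giving chain groups C_0 ≅ Z^6, C_1 ≅ Z^12, C_2 ≅ Z^8.

∂_1: C_1 → C_0 maps an edge to its endpoints' difference, ∂[p,q] = q − p. For instance
  ∂[1,2] = [2] − [1].
As a 6×12 matrix over Z this has rank 5, with invariant factors (1,1,1,1,1).

The boundary map ∂_2: C_2 → C_1 acts by ∂[p,q,r] = [q,r] − [p,r] + [p,q]. For instance
  ∂[2,3,6] = [3,6] − [2,6] + [2,3],
  ∂[1,2,5] = [2,5] − [1,5] + [1,2].
The 12×8 boundary matrix has rank 7 and Smith normal form diag(1,1,1,1,1,1,1).

Computing H_k = (kernel of ∂_k) / (image of ∂_{k+1}):

  H_2: rank ker ∂_2 − rank ∂_3 = (8 − 7) − 0 = 1, and there is no ∂_3, so H_2 ≅ Z.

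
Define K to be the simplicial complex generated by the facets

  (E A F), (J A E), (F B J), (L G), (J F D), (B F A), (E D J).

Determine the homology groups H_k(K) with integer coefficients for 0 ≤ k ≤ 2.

H_0 = Z^2,  H_1 = Z,  H_2 = 0.

We work with the vertex ordering A < B < D < E < F < G < J < L. The simplices of K, each written with vertices in increasing order, are:

  0-simplices (8): A, B, D, E, F, G, J, L
  1-simplices (13): AB, AE, AF, AJ, BF, BJ, DE, DF, DJ, EF, EJ, FJ, GL
  2-simplices (6): ABF, AEF, AEJ, BFJ, DEJ, DFJ

giving chain groups C_0 ≅ Z^8, C_1 ≅ Z^13, C_2 ≅ Z^6.

The boundary map ∂_1: C_1 → C_0 is given by ∂[p,q] = [q] − [p]. For instance
  ∂FJ = J − F.
The resulting 8×13 matrix has rank 6, and its Smith normal form has invariant factors (1,1,1,1,1,1).

Boundary ∂_2: C_2 → C_1 maps a triangle to the signed sum of its edges. For instance
  ∂AEJ = EJ − AJ + AE,
  ∂ABF = BF − AF + AB.
The 13×6 boundary matrix has rank 6 and Smith normal form diag(1,1,1,1,1,1).

From H_k ≅ ker(∂_k) / im(∂_{k+1}) we obtain:

  H_0: rank C_0 − rank ∂_1 = 8 − 6 = 2, and the invariant factors of ∂_1 are all 1, so H_0 = Z^2.
  H_1: rank ker ∂_1 − rank ∂_2 = (13 − 6) − 6 = 1, and the invariant factors of ∂_2 are all 1, so H_1 = Z.
  H_2: rank ker ∂_2 − rank ∂_3 = (6 − 6) − 0 = 0, and there is no ∂_3, so H_2 = 0.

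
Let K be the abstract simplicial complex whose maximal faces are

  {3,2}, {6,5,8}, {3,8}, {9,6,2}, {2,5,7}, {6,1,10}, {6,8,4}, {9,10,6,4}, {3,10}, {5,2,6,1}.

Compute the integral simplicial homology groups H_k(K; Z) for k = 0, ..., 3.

K has 10 vertices, 22 edges, 13 triangles, 2 3-simplices.
rank ∂_0 = 0, rank ∂_1 = 9 ⇒ b_0 = 10 − 0 − 9 = 1; all invariant factors of ∂_1 are 1 so no torsion. So H_0 ≅ Z.
rank ∂_1 = 9, rank ∂_2 = 11 ⇒ b_1 = 22 − 9 − 11 = 2; all invariant factors of ∂_2 are 1 so no torsion. So H_1 ≅ Z^2.
rank ∂_2 = 11, rank ∂_3 = 2 ⇒ b_2 = 13 − 11 − 2 = 0; all invariant factors of ∂_3 are 1 so no torsion. So H_2 ≅ 0.
rank ∂_3 = 2, rank ∂_4 = 0 ⇒ b_3 = 2 − 2 − 0 = 0. So H_3 ≅ 0.

H_0 ≅ Z,  H_1 ≅ Z^2,  H_2 = 0,  H_3 = 0.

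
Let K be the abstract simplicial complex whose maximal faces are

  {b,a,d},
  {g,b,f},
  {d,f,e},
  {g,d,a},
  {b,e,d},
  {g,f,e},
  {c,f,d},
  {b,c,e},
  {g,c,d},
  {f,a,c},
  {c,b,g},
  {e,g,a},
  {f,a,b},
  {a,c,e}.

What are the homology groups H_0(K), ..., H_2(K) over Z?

H_0 ≅ Z,  H_1 ≅ Z^2,  H_2 ≅ Z.

We work with the vertex ordering a < b < c < d < e < f < g. The simplices of K, each written with vertices in increasing order, are:

  0-simplices (7): a, b, c, d, e, f, g
  1-simplices (21): ab, ac, ad, ae, af, ag, bc, bd, be, bf, bg, cd, ce, cf, cg, de, df, dg, ef, eg, fg
  2-simplices (14): abd, abf, ace, acf, adg, aeg, bce, bcg, bde, bfg, cdf, cdg, def, efg

giving chain groups C_0 ≅ Z^7, C_1 ≅ Z^21, C_2 ≅ Z^14.

The boundary map ∂_1: C_1 → C_0 is given by ∂[p,q] = [q] − [p].
As a 7×21 matrix over Z this has rank 6, with invariant factors (1,1,1,1,1,1).

Boundary ∂_2: C_2 → C_1 maps a triangle to the signed sum of its edges. For instance
  ∂efg = fg − eg + ef,
  ∂cdf = df − cf + cd.
The resulting 21×14 matrix has rank 13, and its Smith normal form has invariant factors (1,1,1,1,1,1,1,1,1,1,1,1,1).

Reading off H_k = ker ∂_k / im ∂_{k+1}:

  H_0: rank C_0 − rank ∂_1 = 7 − 6 = 1, and the invariant factors of ∂_1 are all 1, so H_0 ≅ Z.
  H_1: rank ker ∂_1 − rank ∂_2 = (21 − 6) − 13 = 2, and the invariant factors of ∂_2 are all 1, so H_1 ≅ Z^2.
  H_2: rank ker ∂_2 − rank ∂_3 = (14 − 13) − 0 = 1, and there is no ∂_3, so H_2 ≅ Z.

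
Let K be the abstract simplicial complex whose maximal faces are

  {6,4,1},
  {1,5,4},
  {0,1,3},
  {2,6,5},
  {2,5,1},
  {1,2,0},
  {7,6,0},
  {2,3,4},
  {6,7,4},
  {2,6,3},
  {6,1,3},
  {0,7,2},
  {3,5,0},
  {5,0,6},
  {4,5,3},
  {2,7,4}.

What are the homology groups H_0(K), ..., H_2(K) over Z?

H_0 ≅ Z,  H_1 ≅ Z^2,  H_2 ≅ Z.

Order the vertices as 0 < 1 < 2 < 3 < 4 < 5 < 6 < 7. Listing each simplex with vertices in this order, K has dimension 2 with simplices:

  0-simplices (8): [0], [1], [2], [3], [4], [5], [6], [7]
  1-simplices (24): (24 of them)
  2-simplices (16): [0,1,2], [0,1,3], [0,2,7], [0,3,5], [0,5,6], [0,6,7], [1,2,5], [1,3,6], [1,4,5], [1,4,6], [2,3,4], [2,3,6], [2,4,7], [2,5,6], [3,4,5], [4,6,7]

so the chain groups are C_0 ≅ Z^8, C_1 ≅ Z^24, C_2 ≅ Z^16.

Boundary ∂_1: C_1 → C_0 sends each edge [p,q] (with p < q) to q − p.
The 8×24 boundary matrix has rank 7 and Smith normal form diag(1,1,1,1,1,1,1).

The boundary map ∂_2: C_2 → C_1 acts by ∂[p,q,r] = [q,r] − [p,r] + [p,q]. For instance
  ∂[0,6,7] = [6,7] − [0,7] + [0,6],
  ∂[0,5,6] = [5,6] − [0,6] + [0,5].
The resulting 24×16 matrix has rank 15, and its Smith normal form has invariant factors (1,1,1,1,1,1,1,1,1,1,1,1,1,1,1).

Now H_k = ker ∂_k / im ∂_{k+1}, so:

  H_0: rank C_0 − rank ∂_1 = 8 − 7 = 1, and the invariant factors of ∂_1 are all 1, so H_0 ≅ Z.
  H_1: rank ker ∂_1 − rank ∂_2 = (24 − 7) − 15 = 2, and the invariant factors of ∂_2 are all 1, so H_1 ≅ Z^2.
  H_2: rank ker ∂_2 − rank ∂_3 = (16 − 15) − 0 = 1, and there is no ∂_3, so H_2 ≅ Z.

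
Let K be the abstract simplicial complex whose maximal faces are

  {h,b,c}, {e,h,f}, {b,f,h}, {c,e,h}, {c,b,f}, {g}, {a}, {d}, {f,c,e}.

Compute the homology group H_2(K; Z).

H_2 ≅ Z.

Order the vertices as a < b < c < d < e < f < g < h. Listing each simplex with vertices in this order, K has dimension 2 with simplices:

  0-simplices (8): a, b, c, d, e, f, g, h
  1-simplices (9): bc, bf, bh, ce, cf, ch, ef, eh, fh
  2-simplices (6): bcf, bch, bfh, cef, ceh, efh

so the chain groups are C_0 ≅ Z^8, C_1 ≅ Z^9, C_2 ≅ Z^6.

∂_1: C_1 → C_0 maps an edge to its endpoints' difference, ∂[p,q] = q − p.
This gives a 8×9 integer matrix of rank 4; reducing to Smith normal form yields diagonal entries (1,1,1,1).

The boundary map ∂_2: C_2 → C_1 sends each 2-simplex [p,q,r] to [q,r] − [p,r] + [p,q]. For instance
  ∂bfh = fh − bh + bf,
  ∂ceh = eh − ch + ce.
The resulting 9×6 matrix has rank 5, and its Smith normal form has invariant factors (1,1,1,1,1).

From H_k ≅ ker(∂_k) / im(∂_{k+1}) we obtain:

  H_2: rank ker ∂_2 − rank ∂_3 = (6 − 5) − 0 = 1, and there is no ∂_3, so H_2 ≅ Z.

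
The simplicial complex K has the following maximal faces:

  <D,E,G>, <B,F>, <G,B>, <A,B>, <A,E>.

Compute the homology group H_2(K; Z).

K has 6 vertices, 7 edges, 1 triangle.
rank ∂_2 = 1, rank ∂_3 = 0 ⇒ b_2 = 1 − 1 − 0 = 0. So H_2 = 0.

H_2 = 0.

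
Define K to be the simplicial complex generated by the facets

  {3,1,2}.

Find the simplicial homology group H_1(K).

H_1 = 0.

Take the total order 1 < 2 < 3 on the vertex set. Then K (dimension 2) consists of the simplices:

  0-simplices (3): [1], [2], [3]
  1-simplices (3): [1,2], [1,3], [2,3]
  2-simplices (1): [1,2,3]

so the chain groups are C_0 ≅ Z^3, C_1 ≅ Z^3, C_2 ≅ Z^1.

The boundary map ∂_1: C_1 → C_0 sends each edge [p,q] (with p < q) to q − p. For instance
  ∂[1,3] = [3] − [1].
This gives a 3×3 integer matrix of rank 2; reducing to Smith normal form yields diagonal entries (1,1).

The boundary map ∂_2: C_2 → C_1 acts by ∂[p,q,r] = [q,r] − [p,r] + [p,q]. For instance
  ∂[1,2,3] = [2,3] − [1,3] + [1,2].
The resulting 3×1 matrix has rank 1, and its Smith normal form has invariant factors (1).

Reading off H_k = ker ∂_k / im ∂_{k+1}:

  H_1: rank ker ∂_1 − rank ∂_2 = (3 − 2) − 1 = 0, and the invariant factors of ∂_2 are all 1, so H_1 = 0.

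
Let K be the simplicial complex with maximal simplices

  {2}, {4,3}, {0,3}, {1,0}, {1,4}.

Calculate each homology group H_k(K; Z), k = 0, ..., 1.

Take the total order 0 < 1 < 2 < 3 < 4 on the vertex set. Then K (dimension 1) consists of the simplices:

  0-simplices (5): [0], [1], [2], [3], [4]
  1-simplices (4): [0,1], [0,3], [1,4], [3,4]

giving chain groups C_0 ≅ Z^5, C_1 ≅ Z^4.

∂_1: C_1 → C_0 maps an edge to its endpoints' difference, ∂[p,q] = q − p. For instance
  ∂[1,4] = [4] − [1].
The resulting 5×4 matrix has rank 3, and its Smith normal form has invariant factors (1,1,1).

Now H_k = ker ∂_k / im ∂_{k+1}, so:

  H_0: rank C_0 − rank ∂_1 = 5 − 3 = 2, and the invariant factors of ∂_1 are all 1, so H_0 ≅ Z^2.
  H_1: rank ker ∂_1 − rank ∂_2 = (4 − 3) − 0 = 1, and there is no ∂_2, so H_1 ≅ Z.

H_0 ≅ Z^2,  H_1 ≅ Z.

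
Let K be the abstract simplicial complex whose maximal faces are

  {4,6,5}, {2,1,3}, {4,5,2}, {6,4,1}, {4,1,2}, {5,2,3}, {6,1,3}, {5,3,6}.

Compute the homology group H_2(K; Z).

H_2 ≅ Z.

K has 6 vertices, 12 edges, 8 triangles.
rank ∂_2 = 7, rank ∂_3 = 0 ⇒ b_2 = 8 − 7 − 0 = 1. So H_2 ≅ Z.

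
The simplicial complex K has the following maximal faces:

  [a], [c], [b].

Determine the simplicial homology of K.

H_0 ≅ Z^3.

Take the total order a < b < c on the vertex set. Then K (dimension 0) consists of the simplices:

  0-simplices (3): a, b, c

so the chain groups are C_0 ≅ Z^3.

From H_k ≅ ker(∂_k) / im(∂_{k+1}) we obtain:

  H_0: rank C_0 − rank ∂_1 = 3 − 0 = 3, and there is no ∂_1, so H_0 = Z^3.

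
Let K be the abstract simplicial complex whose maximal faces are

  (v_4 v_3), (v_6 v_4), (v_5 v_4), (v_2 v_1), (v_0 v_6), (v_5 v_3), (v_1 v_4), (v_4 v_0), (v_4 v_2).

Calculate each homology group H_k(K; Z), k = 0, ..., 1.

We work with the vertex ordering v_0 < v_1 < v_2 < v_3 < v_4 < v_5 < v_6. The simplices of K, each written with vertices in increasing order, are:

  0-simplices (7): [v_0], [v_1], [v_2], [v_3], [v_4], [v_5], [v_6]
  1-simplices (9): [v_0,v_4], [v_0,v_6], [v_1,v_2], [v_1,v_4], [v_2,v_4], [v_3,v_4], [v_3,v_5], [v_4,v_5], [v_4,v_6]

giving chain groups C_0 ≅ Z^7, C_1 ≅ Z^9.

∂_1: C_1 → C_0 sends each edge [p,q] (with p < q) to q − p. For instance
  ∂[v_3,v_5] = [v_5] − [v_3].
This gives a 7×9 integer matrix of rank 6; reducing to Smith normal form yields diagonal entries (1,1,1,1,1,1).

From H_k ≅ ker(∂_k) / im(∂_{k+1}) we obtain:

  H_0: rank C_0 − rank ∂_1 = 7 − 6 = 1, and the invariant factors of ∂_1 are all 1, so H_0 ≅ Z.
  H_1: rank ker ∂_1 − rank ∂_2 = (9 − 6) − 0 = 3, and there is no ∂_2, so H_1 ≅ Z^3.

(K is a triangulation of a wedge of 3 circles.)

H_0 ≅ Z,  H_1 ≅ Z^3.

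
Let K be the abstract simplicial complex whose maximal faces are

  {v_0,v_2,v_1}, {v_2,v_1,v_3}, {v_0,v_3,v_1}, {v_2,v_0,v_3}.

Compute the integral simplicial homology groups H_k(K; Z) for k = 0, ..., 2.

We work with the vertex ordering v_0 < v_1 < v_2 < v_3. The simplices of K, each written with vertices in increasing order, are:

  0-simplices (4): [v_0], [v_1], [v_2], [v_3]
  1-simplices (6): [v_0,v_1], [v_0,v_2], [v_0,v_3], [v_1,v_2], [v_1,v_3], [v_2,v_3]
  2-simplices (4): [v_0,v_1,v_2], [v_0,v_1,v_3], [v_0,v_2,v_3], [v_1,v_2,v_3]

giving chain groups C_0 ≅ Z^4, C_1 ≅ Z^6, C_2 ≅ Z^4.

The boundary map ∂_1: C_1 → C_0 maps an edge to its endpoints' difference, ∂[p,q] = q − p. For instance
  ∂[v_2,v_3] = [v_3] − [v_2].
This gives a 4×6 integer matrix of rank 3; reducing to Smith normal form yields diagonal entries (1,1,1).

The boundary map ∂_2: C_2 → C_1 sends each 2-simplex [p,q,r] to [q,r] − [p,r] + [p,q]. For instance
  ∂[v_0,v_2,v_3] = [v_2,v_3] − [v_0,v_3] + [v_0,v_2],
  ∂[v_0,v_1,v_2] = [v_1,v_2] − [v_0,v_2] + [v_0,v_1].
As a 6×4 matrix over Z this has rank 3, with invariant factors (1,1,1).

Reading off H_k = ker ∂_k / im ∂_{k+1}:

  H_0: rank C_0 − rank ∂_1 = 4 − 3 = 1, and the invariant factors of ∂_1 are all 1, so H_0 ≅ Z.
  H_1: rank ker ∂_1 − rank ∂_2 = (6 − 3) − 3 = 0, and the invariant factors of ∂_2 are all 1, so H_1 ≅ 0.
  H_2: rank ker ∂_2 − rank ∂_3 = (4 − 3) − 0 = 1, and there is no ∂_3, so H_2 ≅ Z.

(K is a triangulation of the 2-sphere S^2.)

H_0 ≅ Z,  H_1 = 0,  H_2 ≅ Z.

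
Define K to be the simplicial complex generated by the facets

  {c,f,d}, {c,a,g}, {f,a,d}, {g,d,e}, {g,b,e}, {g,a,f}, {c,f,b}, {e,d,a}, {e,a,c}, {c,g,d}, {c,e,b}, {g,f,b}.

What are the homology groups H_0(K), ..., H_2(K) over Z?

Take the total order a < b < c < d < e < f < g on the vertex set. Then K (dimension 2) consists of the simplices:

  0-simplices (7): a, b, c, d, e, f, g
  1-simplices (18): ac, ad, ae, af, ag, bc, be, bf, bg, cd, ce, cf, cg, de, df, dg, eg, fg
  2-simplices (12): ace, acg, ade, adf, afg, bce, bcf, beg, bfg, cdf, cdg, deg

so the chain groups are C_0 ≅ Z^7, C_1 ≅ Z^18, C_2 ≅ Z^12.

The boundary map ∂_1: C_1 → C_0 sends each edge [p,q] (with p < q) to q − p.
The 7×18 boundary matrix has rank 6 and Smith normal form diag(1,1,1,1,1,1).

Boundary ∂_2: C_2 → C_1 maps a triangle to the signed sum of its edges. For instance
  ∂ace = ce − ae + ac,
  ∂deg = eg − dg + de.
The resulting 18×12 matrix has rank 12, and its Smith normal form has invariant factors (1,1,1,1,1,1,1,1,1,1,1,2).

From H_k ≅ ker(∂_k) / im(∂_{k+1}) we obtain:

  H_0: rank C_0 − rank ∂_1 = 7 − 6 = 1, and the invariant factors of ∂_1 are all 1, so H_0 ≅ Z.
  H_1: rank ker ∂_1 − rank ∂_2 = (18 − 6) − 12 = 0, and ∂_2 has invariant factor 2 > 1, so H_1 ≅ Z/2.
  H_2: rank ker ∂_2 − rank ∂_3 = (12 − 12) − 0 = 0, and there is no ∂_3, so H_2 ≅ 0.

H_0 = Z,  H_1 = Z/2,  H_2 = 0.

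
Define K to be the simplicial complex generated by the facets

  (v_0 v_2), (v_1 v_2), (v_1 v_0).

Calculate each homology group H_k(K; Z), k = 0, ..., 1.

H_0 ≅ Z,  H_1 ≅ Z.

Fix the vertex order v_0 < v_1 < v_2 and write every simplex with vertices in increasing order. Then dim K = 1 and the simplices of K are:

  0-simplices (3): [v_0], [v_1], [v_2]
  1-simplices (3): [v_0,v_1], [v_0,v_2], [v_1,v_2]

Hence C_0 ≅ Z^3, C_1 ≅ Z^3.

Boundary ∂_1: C_1 → C_0 maps an edge to its endpoints' difference, ∂[p,q] = q − p. For instance
  ∂[v_0,v_2] = [v_2] − [v_0].
The resulting 3×3 matrix has rank 2, and its Smith normal form has invariant factors (1,1).

Computing H_k = (kernel of ∂_k) / (image of ∂_{k+1}):

  H_0: rank C_0 − rank ∂_1 = 3 − 2 = 1, and the invariant factors of ∂_1 are all 1, so H_0 ≅ Z.
  H_1: rank ker ∂_1 − rank ∂_2 = (3 − 2) − 0 = 1, and there is no ∂_2, so H_1 ≅ Z.

As a check, the Euler characteristic is 3 − 3 = 0, which agrees with 1 − 1 = 0.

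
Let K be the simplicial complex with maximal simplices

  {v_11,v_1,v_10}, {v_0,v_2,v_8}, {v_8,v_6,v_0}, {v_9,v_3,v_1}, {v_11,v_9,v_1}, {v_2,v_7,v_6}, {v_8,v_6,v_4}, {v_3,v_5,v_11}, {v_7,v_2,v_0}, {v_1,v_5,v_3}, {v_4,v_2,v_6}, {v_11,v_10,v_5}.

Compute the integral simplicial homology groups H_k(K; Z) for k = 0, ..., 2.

Order the vertices as v_0 < v_1 < v_2 < v_3 < v_4 < v_5 < v_6 < v_7 < v_8 < v_9 < v_10 < v_11. Listing each simplex with vertices in this order, K has dimension 2 with simplices:

  0-simplices (12): [v_0], [v_1], [v_2], [v_3], [v_4], [v_5], [v_6], [v_7], [v_8], [v_9], [v_10], [v_11]
  1-simplices (24): (24 of them)
  2-simplices (12): (12 of them)

Hence C_0 ≅ Z^12, C_1 ≅ Z^24, C_2 ≅ Z^12.

Boundary ∂_1: C_1 → C_0 sends each edge [p,q] (with p < q) to q − p.
The resulting 12×24 matrix has rank 10, and its Smith normal form has invariant factors (1,1,1,1,1,1,1,1,1,1).

Boundary ∂_2: C_2 → C_1 maps a triangle to the signed sum of its edges. For instance
  ∂[v_2,v_6,v_7] = [v_6,v_7] − [v_2,v_7] + [v_2,v_6],
  ∂[v_0,v_2,v_7] = [v_2,v_7] − [v_0,v_7] + [v_0,v_2].
The resulting 24×12 matrix has rank 12, and its Smith normal form has invariant factors (1,1,1,1,1,1,1,1,1,1,1,1).

Now H_k = ker ∂_k / im ∂_{k+1}, so:

  H_0: rank C_0 − rank ∂_1 = 12 − 10 = 2, and the invariant factors of ∂_1 are all 1, so H_0 ≅ Z^2.
  H_1: rank ker ∂_1 − rank ∂_2 = (24 − 10) − 12 = 2, and the invariant factors of ∂_2 are all 1, so H_1 ≅ Z^2.
  H_2: rank ker ∂_2 − rank ∂_3 = (12 − 12) − 0 = 0, and there is no ∂_3, so H_2 ≅ 0.

As a check, the Euler characteristic is 12 − 24 + 12 = 0, which agrees with 2 − 2 + 0 = 0.
(K is a triangulation of the disjoint union of the cylinder S^1 x I and the cylinder S^1 x I.)

H_0 = Z^2,  H_1 = Z^2,  H_2 = 0.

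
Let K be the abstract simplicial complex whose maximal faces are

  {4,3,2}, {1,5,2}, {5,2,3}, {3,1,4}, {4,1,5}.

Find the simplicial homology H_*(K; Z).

H_0 ≅ Z,  H_1 ≅ Z,  H_2 = 0.

Order the vertices as 1 < 2 < 3 < 4 < 5. Listing each simplex with vertices in this order, K has dimension 2 with simplices:

  0-simplices (5): [1], [2], [3], [4], [5]
  1-simplices (10): [1,2], [1,3], [1,4], [1,5], [2,3], [2,4], [2,5], [3,4], [3,5], [4,5]
  2-simplices (5): [1,2,5], [1,3,4], [1,4,5], [2,3,4], [2,3,5]

Hence C_0 ≅ Z^5, C_1 ≅ Z^10, C_2 ≅ Z^5.

∂_1: C_1 → C_0 maps an edge to its endpoints' difference, ∂[p,q] = q − p. For instance
  ∂[2,5] = [5] − [2].
As a 5×10 matrix over Z this has rank 4, with invariant factors (1,1,1,1).

The boundary map ∂_2: C_2 → C_1 maps a triangle to the signed sum of its edges. For instance
  ∂[2,3,4] = [3,4] − [2,4] + [2,3],
  ∂[2,3,5] = [3,5] − [2,5] + [2,3].
The resulting 10×5 matrix has rank 5, and its Smith normal form has invariant factors (1,1,1,1,1).

From H_k ≅ ker(∂_k) / im(∂_{k+1}) we obtain:

  H_0: rank C_0 − rank ∂_1 = 5 − 4 = 1, and the invariant factors of ∂_1 are all 1, so H_0 = Z.
  H_1: rank ker ∂_1 − rank ∂_2 = (10 − 4) − 5 = 1, and the invariant factors of ∂_2 are all 1, so H_1 = Z.
  H_2: rank ker ∂_2 − rank ∂_3 = (5 − 5) − 0 = 0, and there is no ∂_3, so H_2 = 0.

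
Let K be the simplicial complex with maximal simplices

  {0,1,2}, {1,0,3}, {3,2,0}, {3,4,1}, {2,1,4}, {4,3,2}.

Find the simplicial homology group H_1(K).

H_1 = 0.

K has 5 vertices, 9 edges, 6 triangles.
rank ∂_1 = 4, rank ∂_2 = 5 ⇒ b_1 = 9 − 4 − 5 = 0; all invariant factors of ∂_2 are 1 so no torsion. So H_1 = 0.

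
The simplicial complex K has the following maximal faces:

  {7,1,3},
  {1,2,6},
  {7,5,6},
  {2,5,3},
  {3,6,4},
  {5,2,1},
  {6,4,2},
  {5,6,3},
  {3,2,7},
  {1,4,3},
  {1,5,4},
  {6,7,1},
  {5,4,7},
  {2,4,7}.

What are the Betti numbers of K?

K has 7 vertices, 21 edges, 14 triangles.
rank ∂_0 = 0, rank ∂_1 = 6 ⇒ b_0 = 7 − 0 − 6 = 1; all invariant factors of ∂_1 are 1 so no torsion. So H_0 ≅ Z.
rank ∂_1 = 6, rank ∂_2 = 13 ⇒ b_1 = 21 − 6 − 13 = 2; all invariant factors of ∂_2 are 1 so no torsion. So H_1 ≅ Z^2.
rank ∂_2 = 13, rank ∂_3 = 0 ⇒ b_2 = 14 − 13 − 0 = 1. So H_2 ≅ Z.

b_0 = 1, b_1 = 2, b_2 = 1.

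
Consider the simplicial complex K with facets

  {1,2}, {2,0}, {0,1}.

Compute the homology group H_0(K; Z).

H_0 = Z.

Order the vertices as 0 < 1 < 2. Listing each simplex with vertices in this order, K has dimension 1 with simplices:

  0-simplices (3): [0], [1], [2]
  1-simplices (3): [0,1], [0,2], [1,2]

Hence C_0 ≅ Z^3, C_1 ≅ Z^3.

Boundary ∂_1: C_1 → C_0 sends each edge [p,q] (with p < q) to q − p.
The 3×3 boundary matrix has rank 2 and Smith normal form diag(1,1).

Computing H_k = (kernel of ∂_k) / (image of ∂_{k+1}):

  H_0: rank C_0 − rank ∂_1 = 3 − 2 = 1, and the invariant factors of ∂_1 are all 1, so H_0 ≅ Z.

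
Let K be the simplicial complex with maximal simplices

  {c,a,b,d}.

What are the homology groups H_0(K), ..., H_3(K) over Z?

H_0 ≅ Z,  H_1 = 0,  H_2 = 0,  H_3 = 0.

Fix the vertex order a < b < c < d and write every simplex with vertices in increasing order. Then dim K = 3 and the simplices of K are:

  0-simplices (4): a, b, c, d
  1-simplices (6): ab, ac, ad, bc, bd, cd
  2-simplices (4): abc, abd, acd, bcd
  3-simplices (1): abcd

Hence C_0 ≅ Z^4, C_1 ≅ Z^6, C_2 ≅ Z^4, C_3 ≅ Z^1.

The boundary map ∂_1: C_1 → C_0 sends each edge [p,q] (with p < q) to q − p. For instance
  ∂cd = d − c.
The resulting 4×6 matrix has rank 3, and its Smith normal form has invariant factors (1,1,1).

The boundary map ∂_2: C_2 → C_1 acts by ∂[p,q,r] = [q,r] − [p,r] + [p,q]. For instance
  ∂bcd = cd − bd + bc,
  ∂abd = bd − ad + ab.
The 6×4 boundary matrix has rank 3 and Smith normal form diag(1,1,1).

∂_3: C_3 → C_2 sends each 3-simplex σ to the alternating sum Σ_i (−1)^i (σ with its i-th vertex removed). For instance
  ∂abcd = bcd − acd + abd − abc.
The 4×1 boundary matrix has rank 1 and Smith normal form diag(1).

Now H_k = ker ∂_k / im ∂_{k+1}, so:

  H_0: rank C_0 − rank ∂_1 = 4 − 3 = 1, and the invariant factors of ∂_1 are all 1, so H_0 = Z.
  H_1: rank ker ∂_1 − rank ∂_2 = (6 − 3) − 3 = 0, and the invariant factors of ∂_2 are all 1, so H_1 = 0.
  H_2: rank ker ∂_2 − rank ∂_3 = (4 − 3) − 1 = 0, and the invariant factors of ∂_3 are all 1, so H_2 = 0.
  H_3: rank ker ∂_3 − rank ∂_4 = (1 − 1) − 0 = 0, and there is no ∂_4, so H_3 = 0.

(K is a triangulation of the 3-simplex.)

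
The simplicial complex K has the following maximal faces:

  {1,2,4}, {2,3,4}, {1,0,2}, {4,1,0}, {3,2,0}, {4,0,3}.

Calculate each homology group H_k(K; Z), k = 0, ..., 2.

Order the vertices as 0 < 1 < 2 < 3 < 4. Listing each simplex with vertices in this order, K has dimension 2 with simplices:

  0-simplices (5): [0], [1], [2], [3], [4]
  1-simplices (9): [0,1], [0,2], [0,3], [0,4], [1,2], [1,4], [2,3], [2,4], [3,4]
  2-simplices (6): [0,1,2], [0,1,4], [0,2,3], [0,3,4], [1,2,4], [2,3,4]

giving chain groups C_0 ≅ Z^5, C_1 ≅ Z^9, C_2 ≅ Z^6.

∂_1: C_1 → C_0 is given by ∂[p,q] = [q] − [p]. For instance
  ∂[1,4] = [4] − [1].
The resulting 5×9 matrix has rank 4, and its Smith normal form has invariant factors (1,1,1,1).

The boundary map ∂_2: C_2 → C_1 maps a triangle to the signed sum of its edges. For instance
  ∂[0,1,4] = [1,4] − [0,4] + [0,1],
  ∂[0,2,3] = [2,3] − [0,3] + [0,2].
The 9×6 boundary matrix has rank 5 and Smith normal form diag(1,1,1,1,1).

Now H_k = ker ∂_k / im ∂_{k+1}, so:

  H_0: rank C_0 − rank ∂_1 = 5 − 4 = 1, and the invariant factors of ∂_1 are all 1, so H_0 = Z.
  H_1: rank ker ∂_1 − rank ∂_2 = (9 − 4) − 5 = 0, and the invariant factors of ∂_2 are all 1, so H_1 = 0.
  H_2: rank ker ∂_2 − rank ∂_3 = (6 − 5) − 0 = 1, and there is no ∂_3, so H_2 = Z.

H_0 = Z,  H_1 = 0,  H_2 = Z.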